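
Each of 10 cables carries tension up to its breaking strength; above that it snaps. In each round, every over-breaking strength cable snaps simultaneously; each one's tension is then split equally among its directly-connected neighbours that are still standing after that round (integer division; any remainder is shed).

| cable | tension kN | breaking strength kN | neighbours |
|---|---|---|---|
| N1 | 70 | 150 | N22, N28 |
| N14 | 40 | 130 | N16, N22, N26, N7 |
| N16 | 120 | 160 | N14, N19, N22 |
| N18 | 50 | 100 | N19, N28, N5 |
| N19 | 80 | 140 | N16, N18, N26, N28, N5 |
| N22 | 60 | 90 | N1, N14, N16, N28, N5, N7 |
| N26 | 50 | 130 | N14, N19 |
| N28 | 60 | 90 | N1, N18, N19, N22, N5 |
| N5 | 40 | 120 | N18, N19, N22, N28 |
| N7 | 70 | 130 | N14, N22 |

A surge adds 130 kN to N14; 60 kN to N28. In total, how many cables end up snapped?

Round 1 — N14 at 170 > 130; N28 at 120 > 90. N14, N28 snap.
  N14 sheds 170 kN to N16, N22, N26, N7: 42 each (2 lost).
    N16: 120+42 = 162 > 160
    N22: 60+42 = 102 > 90
    N26: 50+42 = 92 ≤ 130
    N7: 70+42 = 112 ≤ 130
  N28 sheds 120 kN to N1, N18, N19, N22, N5: 24 each.
    N1: 70+24 = 94 ≤ 150
    N18: 50+24 = 74 ≤ 100
    N19: 80+24 = 104 ≤ 140
    N22: 102+24 = 126 > 90
    N5: 40+24 = 64 ≤ 120
Round 2 — N16, N22 snap.
  N16 sheds 162 kN to N19: 162 each.
    N19: 104+162 = 266 > 140
  N22 sheds 126 kN to N1, N5, N7: 42 each.
    N1: 94+42 = 136 ≤ 150
    N5: 64+42 = 106 ≤ 120
    N7: 112+42 = 154 > 130
Round 3 — N19, N7 snap.
  N19 sheds 266 kN to N18, N26, N5: 88 each (2 lost).
    N18: 74+88 = 162 > 100
    N26: 92+88 = 180 > 130
    N5: 106+88 = 194 > 120
  N7 sheds 154 kN: no online neighbours, lost.
Round 4 — N18, N26, N5 snap.
  N18 sheds 162 kN: no online neighbours, lost.
  N26 sheds 180 kN: no online neighbours, lost.
  N5 sheds 194 kN: no online neighbours, lost.
No further breaks.

9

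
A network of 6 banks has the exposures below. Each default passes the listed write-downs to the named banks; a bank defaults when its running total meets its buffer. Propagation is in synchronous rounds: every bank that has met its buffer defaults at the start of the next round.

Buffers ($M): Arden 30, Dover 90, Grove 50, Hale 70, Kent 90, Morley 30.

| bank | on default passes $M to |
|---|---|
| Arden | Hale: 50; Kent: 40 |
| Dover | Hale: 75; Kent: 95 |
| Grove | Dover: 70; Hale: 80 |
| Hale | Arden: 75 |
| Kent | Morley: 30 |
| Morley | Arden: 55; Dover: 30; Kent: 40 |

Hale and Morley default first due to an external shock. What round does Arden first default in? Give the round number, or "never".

2

Round 1 — Hale, Morley default (initial).
  Arden: +75+55 → 130 ≥ 30
  Dover: +30 → 30 < 90
  Kent: +40 → 40 < 90
Round 2 — Arden defaults.
  Kent: +40 → 80 < 90
No further defaults.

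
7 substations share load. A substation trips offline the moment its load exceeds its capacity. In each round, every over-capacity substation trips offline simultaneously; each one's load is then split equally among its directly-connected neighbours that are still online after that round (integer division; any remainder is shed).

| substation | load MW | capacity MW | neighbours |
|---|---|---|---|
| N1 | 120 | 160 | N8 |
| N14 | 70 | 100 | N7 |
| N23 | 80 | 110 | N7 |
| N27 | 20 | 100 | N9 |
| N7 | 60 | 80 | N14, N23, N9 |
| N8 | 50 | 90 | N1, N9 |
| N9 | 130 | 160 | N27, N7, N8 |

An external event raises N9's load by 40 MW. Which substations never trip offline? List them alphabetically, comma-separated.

N27

Round 1 — N9 at 170 > 160. N9 trips offline.
  N9 sheds 170 MW to N27, N7, N8: 56 each (2 lost).
    N27: 20+56 = 76 ≤ 100
    N7: 60+56 = 116 > 80
    N8: 50+56 = 106 > 90
Round 2 — N7, N8 trip offline.
  N7 sheds 116 MW to N14, N23: 58 each.
    N14: 70+58 = 128 > 100
    N23: 80+58 = 138 > 110
  N8 sheds 106 MW to N1: 106 each.
    N1: 120+106 = 226 > 160
Round 3 — N1, N14, N23 trip offline.
  N1 sheds 226 MW: no online neighbours, lost.
  N14 sheds 128 MW: no online neighbours, lost.
  N23 sheds 138 MW: no online neighbours, lost.
No further trips.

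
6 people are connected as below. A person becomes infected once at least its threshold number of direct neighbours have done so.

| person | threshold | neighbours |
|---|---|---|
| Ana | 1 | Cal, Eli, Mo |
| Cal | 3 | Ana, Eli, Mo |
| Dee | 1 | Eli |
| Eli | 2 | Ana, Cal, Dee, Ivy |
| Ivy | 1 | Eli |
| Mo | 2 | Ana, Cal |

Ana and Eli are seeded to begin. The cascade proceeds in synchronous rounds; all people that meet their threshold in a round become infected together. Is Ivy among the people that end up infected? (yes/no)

Round 1 — Ana, Eli become infected (initial).
Round 2 — checking thresholds:
  Cal: 2 of 3 neighbours < 3, not yet.
  Dee: 1 of 1 neighbours ≥ 1, becomes infected.
  Ivy: 1 of 1 neighbours ≥ 1, becomes infected.
  Mo: 1 of 2 neighbours < 2, not yet.
Round 3 — no new infections; cascade stops.

yes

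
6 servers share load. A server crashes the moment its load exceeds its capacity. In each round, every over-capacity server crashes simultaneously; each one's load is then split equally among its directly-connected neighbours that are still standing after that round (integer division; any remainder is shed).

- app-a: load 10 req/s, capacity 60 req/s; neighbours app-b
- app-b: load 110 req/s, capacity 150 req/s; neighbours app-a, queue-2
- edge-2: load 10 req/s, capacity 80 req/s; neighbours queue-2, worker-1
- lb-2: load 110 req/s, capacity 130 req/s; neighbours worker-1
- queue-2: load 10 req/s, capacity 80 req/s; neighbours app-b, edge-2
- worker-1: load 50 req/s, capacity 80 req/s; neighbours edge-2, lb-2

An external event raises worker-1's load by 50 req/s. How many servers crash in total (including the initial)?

Round 1 — worker-1 at 100 > 80. worker-1 crashes.
  worker-1 sheds 100 req/s to edge-2, lb-2: 50 each.
    edge-2: 10+50 = 60 ≤ 80
    lb-2: 110+50 = 160 > 130
Round 2 — lb-2 crashes.
  lb-2 sheds 160 req/s: no online neighbours, lost.
No further crashes.

2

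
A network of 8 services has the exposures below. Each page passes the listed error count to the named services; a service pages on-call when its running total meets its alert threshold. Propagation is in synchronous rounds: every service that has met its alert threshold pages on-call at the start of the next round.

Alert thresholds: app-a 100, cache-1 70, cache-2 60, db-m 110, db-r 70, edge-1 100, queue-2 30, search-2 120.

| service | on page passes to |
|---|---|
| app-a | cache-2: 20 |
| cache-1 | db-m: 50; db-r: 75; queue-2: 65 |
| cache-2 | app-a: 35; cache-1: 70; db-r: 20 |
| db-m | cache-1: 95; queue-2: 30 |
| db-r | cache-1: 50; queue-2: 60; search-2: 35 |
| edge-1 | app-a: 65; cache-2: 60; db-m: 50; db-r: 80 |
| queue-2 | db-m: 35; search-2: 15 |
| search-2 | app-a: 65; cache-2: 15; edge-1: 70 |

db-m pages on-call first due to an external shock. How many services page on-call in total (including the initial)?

Round 1 — db-m pages on-call (initial).
  cache-1: +95 → 95 ≥ 70
  queue-2: +30 → 30 ≥ 30
Round 2 — cache-1, queue-2 page on-call.
  db-r: +75 → 75 ≥ 70
  search-2: +15 → 15 < 120
Round 3 — db-r pages on-call.
  search-2: +35 → 50 < 120
No further pages.

4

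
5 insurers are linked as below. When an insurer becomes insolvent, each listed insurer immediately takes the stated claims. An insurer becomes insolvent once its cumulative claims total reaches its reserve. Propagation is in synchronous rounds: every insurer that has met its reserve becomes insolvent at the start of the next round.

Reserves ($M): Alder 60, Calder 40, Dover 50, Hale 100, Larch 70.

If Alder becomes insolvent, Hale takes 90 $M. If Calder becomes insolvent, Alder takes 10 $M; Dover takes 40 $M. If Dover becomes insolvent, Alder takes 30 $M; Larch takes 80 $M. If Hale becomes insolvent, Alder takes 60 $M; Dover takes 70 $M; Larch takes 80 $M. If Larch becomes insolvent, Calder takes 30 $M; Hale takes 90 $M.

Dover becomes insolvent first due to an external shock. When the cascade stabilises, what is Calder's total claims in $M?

Round 1 — Dover becomes insolvent (initial).
  Alder: +30 → 30 < 60
  Larch: +80 → 80 ≥ 70
Round 2 — Larch becomes insolvent.
  Calder: +30 → 30 < 40
  Hale: +90 → 90 < 100
No further insolvencies.

30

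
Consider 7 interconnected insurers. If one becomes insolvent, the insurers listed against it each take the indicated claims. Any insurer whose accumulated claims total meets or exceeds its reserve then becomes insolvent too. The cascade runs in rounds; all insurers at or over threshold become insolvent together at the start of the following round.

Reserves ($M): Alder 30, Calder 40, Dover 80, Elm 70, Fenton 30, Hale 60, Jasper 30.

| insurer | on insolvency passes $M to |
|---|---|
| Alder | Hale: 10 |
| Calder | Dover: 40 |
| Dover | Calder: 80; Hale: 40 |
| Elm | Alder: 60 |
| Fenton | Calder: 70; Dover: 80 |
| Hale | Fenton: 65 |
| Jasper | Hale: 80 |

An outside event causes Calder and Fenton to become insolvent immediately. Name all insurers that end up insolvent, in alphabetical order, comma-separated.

Round 1 — Calder, Fenton become insolvent (initial).
  Dover: +40+80 → 120 ≥ 80
Round 2 — Dover becomes insolvent.
  Hale: +40 → 40 < 60
No further insolvencies.

Calder, Dover, Fenton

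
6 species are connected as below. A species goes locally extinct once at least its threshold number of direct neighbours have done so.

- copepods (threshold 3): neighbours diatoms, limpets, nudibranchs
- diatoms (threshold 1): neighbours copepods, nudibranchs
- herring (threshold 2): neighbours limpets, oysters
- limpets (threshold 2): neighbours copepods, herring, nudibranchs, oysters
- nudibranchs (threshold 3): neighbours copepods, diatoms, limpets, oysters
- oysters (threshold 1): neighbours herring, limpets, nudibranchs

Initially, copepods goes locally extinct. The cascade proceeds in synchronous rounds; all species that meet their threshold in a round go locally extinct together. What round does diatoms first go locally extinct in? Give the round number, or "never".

2

Round 1 — copepods goes locally extinct (initial).
Round 2 — checking thresholds:
  diatoms: 1 of 2 neighbours ≥ 1, goes locally extinct.
  limpets: 1 of 4 neighbours < 2, holds.
  nudibranchs: 1 of 4 neighbours < 3, holds.
Round 3 — no new extinctions; cascade stops.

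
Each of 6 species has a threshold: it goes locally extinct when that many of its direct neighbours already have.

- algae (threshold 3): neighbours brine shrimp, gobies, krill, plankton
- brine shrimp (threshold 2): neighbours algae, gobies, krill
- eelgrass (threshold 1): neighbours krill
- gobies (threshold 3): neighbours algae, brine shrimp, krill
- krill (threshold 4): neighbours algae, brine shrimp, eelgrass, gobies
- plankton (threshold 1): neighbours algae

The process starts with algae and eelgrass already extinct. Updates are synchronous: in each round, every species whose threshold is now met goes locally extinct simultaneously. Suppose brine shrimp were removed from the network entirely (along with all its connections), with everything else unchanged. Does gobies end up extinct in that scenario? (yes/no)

no

With brine shrimp removed:
Round 1 — algae, eelgrass go locally extinct (initial).
Round 2 — checking thresholds:
  gobies: 1 of 2 neighbours < 3, holds.
  krill: 2 of 3 neighbours < 4, holds.
  plankton: 1 of 1 neighbours ≥ 1, goes locally extinct.
Round 3 — no new extinctions; cascade stops.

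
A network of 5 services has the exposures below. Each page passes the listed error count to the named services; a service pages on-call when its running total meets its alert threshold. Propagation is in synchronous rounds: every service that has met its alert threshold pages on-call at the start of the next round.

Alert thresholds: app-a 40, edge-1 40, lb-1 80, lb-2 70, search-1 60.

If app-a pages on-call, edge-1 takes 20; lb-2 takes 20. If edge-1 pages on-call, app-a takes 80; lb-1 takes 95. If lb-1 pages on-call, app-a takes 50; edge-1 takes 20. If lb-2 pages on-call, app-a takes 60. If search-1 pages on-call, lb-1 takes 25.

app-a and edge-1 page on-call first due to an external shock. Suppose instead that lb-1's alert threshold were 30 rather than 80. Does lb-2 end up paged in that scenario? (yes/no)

no

With lb-1's alert threshold at 30:
Round 1 — app-a, edge-1 page on-call (initial).
  lb-1: +95 → 95 ≥ 30
  lb-2: +20 → 20 < 70
Round 2 — lb-1 pages on-call.
No further pages.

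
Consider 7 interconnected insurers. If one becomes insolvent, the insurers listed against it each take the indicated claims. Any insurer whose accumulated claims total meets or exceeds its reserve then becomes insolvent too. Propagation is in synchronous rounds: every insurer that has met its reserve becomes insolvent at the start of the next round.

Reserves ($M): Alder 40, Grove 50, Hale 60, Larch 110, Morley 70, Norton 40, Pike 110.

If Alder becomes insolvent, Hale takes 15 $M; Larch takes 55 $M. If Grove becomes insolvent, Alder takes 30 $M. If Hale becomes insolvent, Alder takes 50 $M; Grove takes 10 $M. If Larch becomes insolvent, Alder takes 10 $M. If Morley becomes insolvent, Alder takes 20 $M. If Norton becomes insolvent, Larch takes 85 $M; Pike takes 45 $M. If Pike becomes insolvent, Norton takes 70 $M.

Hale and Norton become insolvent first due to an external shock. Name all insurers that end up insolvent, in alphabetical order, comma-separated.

Round 1 — Hale, Norton become insolvent (initial).
  Alder: +50 → 50 ≥ 40
  Grove: +10 → 10 < 50
  Larch: +85 → 85 < 110
  Pike: +45 → 45 < 110
Round 2 — Alder becomes insolvent.
  Larch: +55 → 140 ≥ 110
Round 3 — Larch becomes insolvent.
No further insolvencies.

Alder, Hale, Larch, Norton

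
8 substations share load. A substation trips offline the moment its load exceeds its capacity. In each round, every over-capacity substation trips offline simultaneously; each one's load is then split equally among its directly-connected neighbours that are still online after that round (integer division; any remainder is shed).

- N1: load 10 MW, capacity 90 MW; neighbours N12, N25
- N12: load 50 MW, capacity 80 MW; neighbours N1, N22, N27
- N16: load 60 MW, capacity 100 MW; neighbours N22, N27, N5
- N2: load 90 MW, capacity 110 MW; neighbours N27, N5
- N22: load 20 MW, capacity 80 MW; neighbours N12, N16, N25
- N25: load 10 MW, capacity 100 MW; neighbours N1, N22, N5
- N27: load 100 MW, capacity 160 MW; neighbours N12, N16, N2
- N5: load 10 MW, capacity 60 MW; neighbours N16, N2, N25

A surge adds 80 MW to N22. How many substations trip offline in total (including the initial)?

2

Round 1 — N22 at 100 > 80. N22 trips offline.
  N22 sheds 100 MW to N12, N16, N25: 33 each (1 lost).
    N12: 50+33 = 83 > 80
    N16: 60+33 = 93 ≤ 100
    N25: 10+33 = 43 ≤ 100
Round 2 — N12 trips offline.
  N12 sheds 83 MW to N1, N27: 41 each (1 lost).
    N1: 10+41 = 51 ≤ 90
    N27: 100+41 = 141 ≤ 160
No further trips.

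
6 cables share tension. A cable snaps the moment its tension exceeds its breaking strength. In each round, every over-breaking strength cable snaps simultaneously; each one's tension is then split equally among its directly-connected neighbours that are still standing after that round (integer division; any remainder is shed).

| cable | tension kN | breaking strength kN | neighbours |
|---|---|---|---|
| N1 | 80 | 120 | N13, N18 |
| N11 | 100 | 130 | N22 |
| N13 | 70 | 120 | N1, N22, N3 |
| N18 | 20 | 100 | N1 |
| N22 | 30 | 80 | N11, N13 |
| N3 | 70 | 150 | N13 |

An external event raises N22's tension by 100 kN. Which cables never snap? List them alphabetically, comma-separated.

N3

Round 1 — N22 at 130 > 80. N22 snaps.
  N22 sheds 130 kN to N11, N13: 65 each.
    N11: 100+65 = 165 > 130
    N13: 70+65 = 135 > 120
Round 2 — N11, N13 snap.
  N11 sheds 165 kN: no online neighbours, lost.
  N13 sheds 135 kN to N1, N3: 67 each (1 lost).
    N1: 80+67 = 147 > 120
    N3: 70+67 = 137 ≤ 150
Round 3 — N1 snaps.
  N1 sheds 147 kN to N18: 147 each.
    N18: 20+147 = 167 > 100
Round 4 — N18 snaps.
  N18 sheds 167 kN: no online neighbours, lost.
No further breaks.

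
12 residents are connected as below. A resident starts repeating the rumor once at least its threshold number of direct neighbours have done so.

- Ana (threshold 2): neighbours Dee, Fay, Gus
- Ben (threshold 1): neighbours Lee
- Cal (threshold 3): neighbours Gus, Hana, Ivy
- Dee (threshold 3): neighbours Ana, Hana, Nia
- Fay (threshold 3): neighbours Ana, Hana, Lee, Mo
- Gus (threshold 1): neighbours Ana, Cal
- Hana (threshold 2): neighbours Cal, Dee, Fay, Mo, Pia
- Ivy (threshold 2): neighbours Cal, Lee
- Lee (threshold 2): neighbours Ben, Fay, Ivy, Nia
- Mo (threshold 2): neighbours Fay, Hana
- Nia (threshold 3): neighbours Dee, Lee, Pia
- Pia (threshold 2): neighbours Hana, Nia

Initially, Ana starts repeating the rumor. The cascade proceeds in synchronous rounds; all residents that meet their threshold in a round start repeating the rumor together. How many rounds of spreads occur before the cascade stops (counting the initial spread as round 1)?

Round 1 — Ana starts repeating the rumor (initial).
Round 2 — checking thresholds:
  Dee: 1 of 3 neighbours < 3, not yet.
  Fay: 1 of 4 neighbours < 3, not yet.
  Gus: 1 of 2 neighbours ≥ 1, starts repeating the rumor.
Round 3 — no new spreads; cascade stops.

2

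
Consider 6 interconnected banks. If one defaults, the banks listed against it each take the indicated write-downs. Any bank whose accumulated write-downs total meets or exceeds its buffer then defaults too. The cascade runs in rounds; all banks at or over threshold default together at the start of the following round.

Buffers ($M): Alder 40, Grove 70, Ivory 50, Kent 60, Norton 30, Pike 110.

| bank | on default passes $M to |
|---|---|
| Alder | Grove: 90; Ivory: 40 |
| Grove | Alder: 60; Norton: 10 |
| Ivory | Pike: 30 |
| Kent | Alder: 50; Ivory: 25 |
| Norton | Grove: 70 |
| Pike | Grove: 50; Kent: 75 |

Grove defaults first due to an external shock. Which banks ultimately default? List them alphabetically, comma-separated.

Round 1 — Grove defaults (initial).
  Alder: +60 → 60 ≥ 40
  Norton: +10 → 10 < 30
Round 2 — Alder defaults.
  Ivory: +40 → 40 < 50
No further defaults.

Alder, Grove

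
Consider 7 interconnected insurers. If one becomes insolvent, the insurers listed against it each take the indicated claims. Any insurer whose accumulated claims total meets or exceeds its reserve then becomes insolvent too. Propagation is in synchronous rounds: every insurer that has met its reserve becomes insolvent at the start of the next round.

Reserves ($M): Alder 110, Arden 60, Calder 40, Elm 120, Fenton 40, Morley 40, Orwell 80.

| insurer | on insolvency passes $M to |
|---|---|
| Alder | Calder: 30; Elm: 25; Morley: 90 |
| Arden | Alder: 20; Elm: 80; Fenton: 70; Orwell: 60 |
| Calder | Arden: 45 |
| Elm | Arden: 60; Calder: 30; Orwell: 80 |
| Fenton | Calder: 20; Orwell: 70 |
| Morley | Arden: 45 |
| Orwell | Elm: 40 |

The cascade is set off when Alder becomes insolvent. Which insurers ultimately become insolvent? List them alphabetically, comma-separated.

Alder, Morley

Round 1 — Alder becomes insolvent (initial).
  Calder: +30 → 30 < 40
  Elm: +25 → 25 < 120
  Morley: +90 → 90 ≥ 40
Round 2 — Morley becomes insolvent.
  Arden: +45 → 45 < 60
No further insolvencies.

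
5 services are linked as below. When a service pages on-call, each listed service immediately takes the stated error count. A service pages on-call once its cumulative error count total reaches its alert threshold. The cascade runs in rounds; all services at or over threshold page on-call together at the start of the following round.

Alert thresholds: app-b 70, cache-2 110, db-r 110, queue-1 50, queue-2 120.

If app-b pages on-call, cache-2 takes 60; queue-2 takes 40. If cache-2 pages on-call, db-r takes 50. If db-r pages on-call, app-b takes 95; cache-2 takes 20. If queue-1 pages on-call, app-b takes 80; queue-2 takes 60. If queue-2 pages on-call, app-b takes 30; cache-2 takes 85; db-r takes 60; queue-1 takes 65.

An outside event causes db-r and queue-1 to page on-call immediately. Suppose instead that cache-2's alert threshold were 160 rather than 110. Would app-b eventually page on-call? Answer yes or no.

With cache-2's alert threshold at 160:
Round 1 — db-r, queue-1 page on-call (initial).
  app-b: +95+80 → 175 ≥ 70
  cache-2: +20 → 20 < 160
  queue-2: +60 → 60 < 120
Round 2 — app-b pages on-call.
  cache-2: +60 → 80 < 160
  queue-2: +40 → 100 < 120
No further pages.

yes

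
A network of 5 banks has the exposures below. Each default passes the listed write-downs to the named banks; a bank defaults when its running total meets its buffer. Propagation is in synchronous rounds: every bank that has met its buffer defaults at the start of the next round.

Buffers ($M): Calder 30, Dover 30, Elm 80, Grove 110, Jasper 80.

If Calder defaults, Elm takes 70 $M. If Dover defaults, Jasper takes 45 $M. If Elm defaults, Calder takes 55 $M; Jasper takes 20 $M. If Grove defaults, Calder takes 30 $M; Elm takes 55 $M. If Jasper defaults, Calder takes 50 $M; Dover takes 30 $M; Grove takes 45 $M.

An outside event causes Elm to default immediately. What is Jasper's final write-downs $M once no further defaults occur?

Round 1 — Elm defaults (initial).
  Calder: +55 → 55 ≥ 30
  Jasper: +20 → 20 < 80
Round 2 — Calder defaults.
No further defaults.

20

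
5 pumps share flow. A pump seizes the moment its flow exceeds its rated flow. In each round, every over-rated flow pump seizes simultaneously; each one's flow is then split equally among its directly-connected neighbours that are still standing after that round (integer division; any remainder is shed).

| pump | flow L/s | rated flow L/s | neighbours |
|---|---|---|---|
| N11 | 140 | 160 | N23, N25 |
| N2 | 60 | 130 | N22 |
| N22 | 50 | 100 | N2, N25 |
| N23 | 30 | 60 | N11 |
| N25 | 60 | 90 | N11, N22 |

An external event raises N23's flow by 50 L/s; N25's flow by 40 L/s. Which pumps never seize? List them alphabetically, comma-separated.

N2, N22

Round 1 — N23 at 80 > 60; N25 at 100 > 90. N23, N25 seize.
  N23 sheds 80 L/s to N11: 80 each.
    N11: 140+80 = 220 > 160
  N25 sheds 100 L/s to N11, N22: 50 each.
    N11: 220+50 = 270 > 160
    N22: 50+50 = 100 ≤ 100
Round 2 — N11 seizes.
  N11 sheds 270 L/s: no online neighbours, lost.
No further seizures.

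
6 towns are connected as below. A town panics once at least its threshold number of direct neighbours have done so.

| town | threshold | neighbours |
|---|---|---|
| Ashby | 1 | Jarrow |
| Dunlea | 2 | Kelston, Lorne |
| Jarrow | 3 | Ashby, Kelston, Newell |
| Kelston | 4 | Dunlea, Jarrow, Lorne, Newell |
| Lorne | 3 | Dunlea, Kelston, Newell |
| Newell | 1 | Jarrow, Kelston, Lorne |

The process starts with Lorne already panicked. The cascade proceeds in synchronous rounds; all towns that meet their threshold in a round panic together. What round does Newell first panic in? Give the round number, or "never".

Round 1 — Lorne panics (initial).
Round 2 — checking thresholds:
  Dunlea: 1 of 2 neighbours < 2, not yet.
  Kelston: 1 of 4 neighbours < 4, not yet.
  Newell: 1 of 3 neighbours ≥ 1, panics.
Round 3 — no new panics; cascade stops.

2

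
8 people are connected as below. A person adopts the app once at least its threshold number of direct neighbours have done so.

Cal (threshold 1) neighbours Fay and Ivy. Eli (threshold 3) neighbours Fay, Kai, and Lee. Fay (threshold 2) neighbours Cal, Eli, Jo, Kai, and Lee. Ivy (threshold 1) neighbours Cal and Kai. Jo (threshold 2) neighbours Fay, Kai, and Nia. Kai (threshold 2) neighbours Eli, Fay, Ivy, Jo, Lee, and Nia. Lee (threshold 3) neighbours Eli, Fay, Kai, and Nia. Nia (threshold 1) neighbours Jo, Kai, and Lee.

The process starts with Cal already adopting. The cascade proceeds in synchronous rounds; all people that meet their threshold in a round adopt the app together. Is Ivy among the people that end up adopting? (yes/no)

Round 1 — Cal adopts the app (initial).
Round 2 — checking thresholds:
  Fay: 1 of 5 neighbours < 2, not yet.
  Ivy: 1 of 2 neighbours ≥ 1, adopts the app.
Round 3 — no new adoptions; cascade stops.

yes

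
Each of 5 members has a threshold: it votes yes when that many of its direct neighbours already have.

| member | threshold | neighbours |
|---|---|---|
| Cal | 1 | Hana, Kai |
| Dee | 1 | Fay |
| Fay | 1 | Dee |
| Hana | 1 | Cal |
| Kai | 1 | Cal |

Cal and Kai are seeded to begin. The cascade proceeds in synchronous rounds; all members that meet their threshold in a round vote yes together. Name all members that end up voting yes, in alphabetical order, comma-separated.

Cal, Hana, Kai

Round 1 — Cal, Kai vote yes (initial).
Round 2 — checking thresholds:
  Hana: 1 of 1 neighbours ≥ 1, votes yes.
Round 3 — no new yes votes; cascade stops.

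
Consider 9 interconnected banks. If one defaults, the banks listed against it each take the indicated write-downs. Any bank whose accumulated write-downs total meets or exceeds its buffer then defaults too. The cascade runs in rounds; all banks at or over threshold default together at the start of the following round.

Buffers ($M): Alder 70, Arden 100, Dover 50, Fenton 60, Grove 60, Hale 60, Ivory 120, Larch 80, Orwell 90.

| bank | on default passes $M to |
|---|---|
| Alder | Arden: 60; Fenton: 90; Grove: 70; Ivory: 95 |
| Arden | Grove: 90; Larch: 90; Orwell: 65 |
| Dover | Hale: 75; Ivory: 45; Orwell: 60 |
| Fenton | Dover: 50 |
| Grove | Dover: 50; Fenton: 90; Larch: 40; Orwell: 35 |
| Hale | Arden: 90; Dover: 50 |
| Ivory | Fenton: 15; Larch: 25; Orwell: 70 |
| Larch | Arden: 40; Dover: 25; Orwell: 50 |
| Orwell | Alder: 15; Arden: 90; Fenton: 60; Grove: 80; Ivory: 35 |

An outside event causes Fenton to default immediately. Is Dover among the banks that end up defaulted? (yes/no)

yes

Round 1 — Fenton defaults (initial).
  Dover: +50 → 50 ≥ 50
Round 2 — Dover defaults.
  Hale: +75 → 75 ≥ 60
  Ivory: +45 → 45 < 120
  Orwell: +60 → 60 < 90
Round 3 — Hale defaults.
  Arden: +90 → 90 < 100
No further defaults.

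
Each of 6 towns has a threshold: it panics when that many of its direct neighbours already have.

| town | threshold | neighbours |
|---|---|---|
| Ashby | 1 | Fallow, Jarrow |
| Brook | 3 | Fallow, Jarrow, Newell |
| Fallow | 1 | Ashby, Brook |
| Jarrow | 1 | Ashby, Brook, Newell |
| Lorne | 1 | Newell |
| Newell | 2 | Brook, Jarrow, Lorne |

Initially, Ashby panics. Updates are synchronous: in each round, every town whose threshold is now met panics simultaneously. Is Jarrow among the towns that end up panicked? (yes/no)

Round 1 — Ashby panics (initial).
Round 2 — checking thresholds:
  Fallow: 1 of 2 neighbours ≥ 1, panics.
  Jarrow: 1 of 3 neighbours ≥ 1, panics.
Round 3 — no new panics; cascade stops.

yes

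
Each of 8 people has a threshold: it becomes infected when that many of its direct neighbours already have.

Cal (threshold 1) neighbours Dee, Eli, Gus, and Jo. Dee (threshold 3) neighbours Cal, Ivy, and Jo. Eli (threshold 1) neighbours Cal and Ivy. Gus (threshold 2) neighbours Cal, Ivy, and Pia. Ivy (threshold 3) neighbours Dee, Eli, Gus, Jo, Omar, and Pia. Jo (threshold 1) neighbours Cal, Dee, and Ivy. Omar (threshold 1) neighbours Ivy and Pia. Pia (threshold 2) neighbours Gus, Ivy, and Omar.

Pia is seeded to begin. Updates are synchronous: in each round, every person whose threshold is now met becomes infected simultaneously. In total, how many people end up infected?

Round 1 — Pia becomes infected (initial).
Round 2 — checking thresholds:
  Gus: 1 of 3 neighbours < 2, below threshold.
  Ivy: 1 of 6 neighbours < 3, below threshold.
  Omar: 1 of 2 neighbours ≥ 1, becomes infected.
Round 3 — no new infections; cascade stops.

2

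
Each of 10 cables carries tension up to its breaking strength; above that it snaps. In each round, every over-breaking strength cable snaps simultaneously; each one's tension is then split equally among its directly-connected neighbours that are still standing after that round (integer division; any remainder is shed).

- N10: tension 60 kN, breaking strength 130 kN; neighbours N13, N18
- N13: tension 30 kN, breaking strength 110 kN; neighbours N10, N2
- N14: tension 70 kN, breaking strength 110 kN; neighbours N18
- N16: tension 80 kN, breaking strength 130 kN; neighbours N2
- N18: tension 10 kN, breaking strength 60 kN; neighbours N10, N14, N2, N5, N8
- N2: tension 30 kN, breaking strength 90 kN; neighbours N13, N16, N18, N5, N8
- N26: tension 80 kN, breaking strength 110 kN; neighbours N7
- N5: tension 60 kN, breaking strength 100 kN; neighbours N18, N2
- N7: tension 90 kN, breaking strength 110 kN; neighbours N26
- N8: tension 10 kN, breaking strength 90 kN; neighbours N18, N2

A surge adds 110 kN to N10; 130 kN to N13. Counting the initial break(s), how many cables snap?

Round 1 — N10 at 170 > 130; N13 at 160 > 110. N10, N13 snap.
  N10 sheds 170 kN to N18: 170 each.
    N18: 10+170 = 180 > 60
  N13 sheds 160 kN to N2: 160 each.
    N2: 30+160 = 190 > 90
Round 2 — N18, N2 snap.
  N18 sheds 180 kN to N14, N5, N8: 60 each.
    N14: 70+60 = 130 > 110
    N5: 60+60 = 120 > 100
    N8: 10+60 = 70 ≤ 90
  N2 sheds 190 kN to N16, N5, N8: 63 each (1 lost).
    N16: 80+63 = 143 > 130
    N5: 120+63 = 183 > 100
    N8: 70+63 = 133 > 90
Round 3 — N14, N16, N5, N8 snap.
  N14 sheds 130 kN: no online neighbours, lost.
  N16 sheds 143 kN: no online neighbours, lost.
  N5 sheds 183 kN: no online neighbours, lost.
  N8 sheds 133 kN: no online neighbours, lost.
No further breaks.

8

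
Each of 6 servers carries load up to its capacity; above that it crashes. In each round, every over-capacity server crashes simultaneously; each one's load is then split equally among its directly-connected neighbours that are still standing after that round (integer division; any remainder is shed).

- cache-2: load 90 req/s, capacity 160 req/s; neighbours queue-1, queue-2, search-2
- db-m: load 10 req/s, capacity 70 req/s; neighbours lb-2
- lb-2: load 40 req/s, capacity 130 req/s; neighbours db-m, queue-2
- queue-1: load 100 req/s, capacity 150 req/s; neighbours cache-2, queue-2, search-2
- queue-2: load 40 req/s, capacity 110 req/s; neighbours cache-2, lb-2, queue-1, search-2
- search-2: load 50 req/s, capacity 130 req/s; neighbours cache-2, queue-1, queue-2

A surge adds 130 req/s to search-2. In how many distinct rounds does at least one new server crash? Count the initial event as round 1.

5

Round 1 — search-2 at 180 > 130. search-2 crashes.
  search-2 sheds 180 req/s to cache-2, queue-1, queue-2: 60 each.
    cache-2: 90+60 = 150 ≤ 160
    queue-1: 100+60 = 160 > 150
    queue-2: 40+60 = 100 ≤ 110
Round 2 — queue-1 crashes.
  queue-1 sheds 160 req/s to cache-2, queue-2: 80 each.
    cache-2: 150+80 = 230 > 160
    queue-2: 100+80 = 180 > 110
Round 3 — cache-2, queue-2 crash.
  cache-2 sheds 230 req/s: no online neighbours, lost.
  queue-2 sheds 180 req/s to lb-2: 180 each.
    lb-2: 40+180 = 220 > 130
Round 4 — lb-2 crashes.
  lb-2 sheds 220 req/s to db-m: 220 each.
    db-m: 10+220 = 230 > 70
Round 5 — db-m crashes.
  db-m sheds 230 req/s: no online neighbours, lost.
No further crashes.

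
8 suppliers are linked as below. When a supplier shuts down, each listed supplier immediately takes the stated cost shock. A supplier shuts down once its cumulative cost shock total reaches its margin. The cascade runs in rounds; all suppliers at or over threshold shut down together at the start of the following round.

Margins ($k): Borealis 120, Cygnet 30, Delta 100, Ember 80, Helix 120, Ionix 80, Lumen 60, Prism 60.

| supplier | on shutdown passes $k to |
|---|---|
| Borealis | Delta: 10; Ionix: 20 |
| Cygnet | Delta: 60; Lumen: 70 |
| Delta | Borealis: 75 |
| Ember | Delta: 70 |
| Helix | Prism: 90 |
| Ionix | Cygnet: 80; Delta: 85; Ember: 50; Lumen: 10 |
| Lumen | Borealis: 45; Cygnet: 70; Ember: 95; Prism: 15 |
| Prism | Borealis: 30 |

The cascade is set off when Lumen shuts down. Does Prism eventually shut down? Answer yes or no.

Round 1 — Lumen shuts down (initial).
  Borealis: +45 → 45 < 120
  Cygnet: +70 → 70 ≥ 30
  Ember: +95 → 95 ≥ 80
  Prism: +15 → 15 < 60
Round 2 — Cygnet, Ember shut down.
  Delta: +60+70 → 130 ≥ 100
Round 3 — Delta shuts down.
  Borealis: +75 → 120 ≥ 120
Round 4 — Borealis shuts down.
  Ionix: +20 → 20 < 80
No further shutdowns.

no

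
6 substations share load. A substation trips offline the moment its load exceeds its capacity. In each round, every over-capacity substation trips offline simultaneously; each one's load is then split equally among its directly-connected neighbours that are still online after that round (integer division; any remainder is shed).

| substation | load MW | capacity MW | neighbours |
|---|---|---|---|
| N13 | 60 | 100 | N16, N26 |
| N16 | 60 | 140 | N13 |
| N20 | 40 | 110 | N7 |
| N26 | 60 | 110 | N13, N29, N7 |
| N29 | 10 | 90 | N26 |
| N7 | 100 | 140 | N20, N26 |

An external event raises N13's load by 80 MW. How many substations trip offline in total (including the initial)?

Round 1 — N13 at 140 > 100. N13 trips offline.
  N13 sheds 140 MW to N16, N26: 70 each.
    N16: 60+70 = 130 ≤ 140
    N26: 60+70 = 130 > 110
Round 2 — N26 trips offline.
  N26 sheds 130 MW to N29, N7: 65 each.
    N29: 10+65 = 75 ≤ 90
    N7: 100+65 = 165 > 140
Round 3 — N7 trips offline.
  N7 sheds 165 MW to N20: 165 each.
    N20: 40+165 = 205 > 110
Round 4 — N20 trips offline.
  N20 sheds 205 MW: no online neighbours, lost.
No further trips.

4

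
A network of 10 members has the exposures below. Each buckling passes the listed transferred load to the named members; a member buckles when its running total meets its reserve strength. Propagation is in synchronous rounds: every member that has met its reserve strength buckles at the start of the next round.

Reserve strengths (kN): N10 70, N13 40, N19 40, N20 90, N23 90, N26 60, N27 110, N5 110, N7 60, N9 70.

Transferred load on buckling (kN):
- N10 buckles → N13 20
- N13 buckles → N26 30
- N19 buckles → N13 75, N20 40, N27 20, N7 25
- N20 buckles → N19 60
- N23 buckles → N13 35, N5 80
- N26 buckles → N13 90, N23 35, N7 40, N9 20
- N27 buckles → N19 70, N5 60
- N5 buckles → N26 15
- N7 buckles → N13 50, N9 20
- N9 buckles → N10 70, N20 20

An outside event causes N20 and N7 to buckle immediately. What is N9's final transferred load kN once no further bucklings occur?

Round 1 — N20, N7 buckle (initial).
  N13: +50 → 50 ≥ 40
  N19: +60 → 60 ≥ 40
  N9: +20 → 20 < 70
Round 2 — N13, N19 buckle.
  N26: +30 → 30 < 60
  N27: +20 → 20 < 110
No further bucklings.

20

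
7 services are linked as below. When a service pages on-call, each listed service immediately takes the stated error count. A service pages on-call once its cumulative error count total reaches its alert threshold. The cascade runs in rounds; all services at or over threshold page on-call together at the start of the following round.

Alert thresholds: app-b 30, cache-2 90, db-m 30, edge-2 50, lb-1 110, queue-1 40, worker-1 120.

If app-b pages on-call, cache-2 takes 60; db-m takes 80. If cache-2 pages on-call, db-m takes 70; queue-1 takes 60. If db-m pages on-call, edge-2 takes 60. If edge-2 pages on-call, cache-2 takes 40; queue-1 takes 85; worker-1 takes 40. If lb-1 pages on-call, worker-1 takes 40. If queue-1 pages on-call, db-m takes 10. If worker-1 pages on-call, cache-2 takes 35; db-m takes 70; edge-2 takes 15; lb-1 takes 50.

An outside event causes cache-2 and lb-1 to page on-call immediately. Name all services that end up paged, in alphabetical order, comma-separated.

Round 1 — cache-2, lb-1 page on-call (initial).
  db-m: +70 → 70 ≥ 30
  queue-1: +60 → 60 ≥ 40
  worker-1: +40 → 40 < 120
Round 2 — db-m, queue-1 page on-call.
  edge-2: +60 → 60 ≥ 50
Round 3 — edge-2 pages on-call.
  worker-1: +40 → 80 < 120
No further pages.

cache-2, db-m, edge-2, lb-1, queue-1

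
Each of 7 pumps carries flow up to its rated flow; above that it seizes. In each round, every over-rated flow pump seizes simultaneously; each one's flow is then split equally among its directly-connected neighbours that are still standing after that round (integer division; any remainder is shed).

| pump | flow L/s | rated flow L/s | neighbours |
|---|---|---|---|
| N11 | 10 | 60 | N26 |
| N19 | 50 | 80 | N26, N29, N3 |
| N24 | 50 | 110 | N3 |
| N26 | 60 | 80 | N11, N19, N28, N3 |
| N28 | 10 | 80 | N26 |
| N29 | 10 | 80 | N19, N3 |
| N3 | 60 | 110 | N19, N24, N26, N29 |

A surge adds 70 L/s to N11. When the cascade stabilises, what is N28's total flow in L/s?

56

Round 1 — N11 at 80 > 60. N11 seizes.
  N11 sheds 80 L/s to N26: 80 each.
    N26: 60+80 = 140 > 80
Round 2 — N26 seizes.
  N26 sheds 140 L/s to N19, N28, N3: 46 each (2 lost).
    N19: 50+46 = 96 > 80
    N28: 10+46 = 56 ≤ 80
    N3: 60+46 = 106 ≤ 110
Round 3 — N19 seizes.
  N19 sheds 96 L/s to N29, N3: 48 each.
    N29: 10+48 = 58 ≤ 80
    N3: 106+48 = 154 > 110
Round 4 — N3 seizes.
  N3 sheds 154 L/s to N24, N29: 77 each.
    N24: 50+77 = 127 > 110
    N29: 58+77 = 135 > 80
Round 5 — N24, N29 seize.
  N24 sheds 127 L/s: no online neighbours, lost.
  N29 sheds 135 L/s: no online neighbours, lost.
No further seizures.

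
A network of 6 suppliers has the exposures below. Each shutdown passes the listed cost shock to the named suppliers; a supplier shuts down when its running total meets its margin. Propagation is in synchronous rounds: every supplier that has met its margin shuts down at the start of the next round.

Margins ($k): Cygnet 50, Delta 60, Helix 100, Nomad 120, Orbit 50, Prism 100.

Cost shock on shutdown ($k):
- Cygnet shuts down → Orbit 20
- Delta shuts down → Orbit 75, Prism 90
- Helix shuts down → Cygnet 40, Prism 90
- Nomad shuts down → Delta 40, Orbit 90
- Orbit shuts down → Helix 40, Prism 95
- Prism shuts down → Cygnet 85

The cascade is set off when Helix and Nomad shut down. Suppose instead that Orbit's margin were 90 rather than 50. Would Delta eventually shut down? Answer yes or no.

no

With Orbit's margin at 90:
Round 1 — Helix, Nomad shut down (initial).
  Cygnet: +40 → 40 < 50
  Delta: +40 → 40 < 60
  Orbit: +90 → 90 ≥ 90
  Prism: +90 → 90 < 100
Round 2 — Orbit shuts down.
  Prism: +95 → 185 ≥ 100
Round 3 — Prism shuts down.
  Cygnet: +85 → 125 ≥ 50
Round 4 — Cygnet shuts down.
No further shutdowns.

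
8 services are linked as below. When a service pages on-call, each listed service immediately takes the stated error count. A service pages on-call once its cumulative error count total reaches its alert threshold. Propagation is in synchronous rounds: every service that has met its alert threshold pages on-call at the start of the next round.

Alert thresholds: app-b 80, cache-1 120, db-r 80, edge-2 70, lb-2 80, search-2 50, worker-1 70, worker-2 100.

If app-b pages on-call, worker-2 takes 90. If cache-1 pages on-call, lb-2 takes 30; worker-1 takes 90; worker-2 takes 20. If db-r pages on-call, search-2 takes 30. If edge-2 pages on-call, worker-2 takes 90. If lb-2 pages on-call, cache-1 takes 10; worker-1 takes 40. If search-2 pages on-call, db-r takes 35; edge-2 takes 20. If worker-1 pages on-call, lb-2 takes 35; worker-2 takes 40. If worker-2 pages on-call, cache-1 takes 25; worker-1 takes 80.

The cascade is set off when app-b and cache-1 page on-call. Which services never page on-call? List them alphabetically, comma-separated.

db-r, edge-2, lb-2, search-2

Round 1 — app-b, cache-1 page on-call (initial).
  lb-2: +30 → 30 < 80
  worker-1: +90 → 90 ≥ 70
  worker-2: +90+20 → 110 ≥ 100
Round 2 — worker-1, worker-2 page on-call.
  lb-2: +35 → 65 < 80
No further pages.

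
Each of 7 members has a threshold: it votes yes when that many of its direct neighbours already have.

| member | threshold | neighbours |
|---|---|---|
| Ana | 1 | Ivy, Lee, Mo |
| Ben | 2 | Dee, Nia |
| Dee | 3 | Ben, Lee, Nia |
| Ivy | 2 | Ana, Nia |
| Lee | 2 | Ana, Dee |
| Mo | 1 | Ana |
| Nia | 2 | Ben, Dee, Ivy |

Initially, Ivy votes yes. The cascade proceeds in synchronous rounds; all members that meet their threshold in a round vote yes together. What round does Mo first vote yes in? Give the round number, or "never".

3

Round 1 — Ivy votes yes (initial).
Round 2 — checking thresholds:
  Ana: 1 of 3 neighbours ≥ 1, votes yes.
  Nia: 1 of 3 neighbours < 2, not yet.
Round 3 — checking thresholds:
  Lee: 1 of 2 neighbours < 2, not yet.
  Mo: 1 of 1 neighbours ≥ 1, votes yes.
  Nia: 1 of 3 neighbours < 2, not yet.
Round 4 — no new yes votes; cascade stops.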